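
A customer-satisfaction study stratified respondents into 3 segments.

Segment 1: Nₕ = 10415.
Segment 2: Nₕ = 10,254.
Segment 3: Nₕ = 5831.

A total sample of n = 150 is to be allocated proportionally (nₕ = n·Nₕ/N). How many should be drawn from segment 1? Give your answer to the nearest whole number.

N = 10415 + 10254 + 5831 = 26500.
n_1 = 150·10415/26500 = 58.953... → 59.

59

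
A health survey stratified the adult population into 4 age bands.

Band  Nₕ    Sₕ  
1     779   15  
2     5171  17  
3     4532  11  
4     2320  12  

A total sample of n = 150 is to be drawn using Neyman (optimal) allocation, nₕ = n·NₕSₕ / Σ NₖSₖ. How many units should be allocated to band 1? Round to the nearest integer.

1: NₕSₕ = 779·15 = 11685
2: NₕSₕ = 5171·17 = 87907
3: NₕSₕ = 4532·11 = 49852
4: NₕSₕ = 2320·12 = 27840
Σ NₕSₕ = 177284.
n_1 = 150·11685/177284 = 9.887... → 10.

10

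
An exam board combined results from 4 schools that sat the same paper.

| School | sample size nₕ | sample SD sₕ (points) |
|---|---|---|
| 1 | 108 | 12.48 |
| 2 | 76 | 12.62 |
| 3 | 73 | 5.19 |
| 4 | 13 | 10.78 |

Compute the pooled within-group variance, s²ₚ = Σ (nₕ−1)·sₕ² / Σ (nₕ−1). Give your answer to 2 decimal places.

1: (108−1)·12.48² = 107·155.7504 = 16665.2928
2: (76−1)·12.62² = 75·159.2644 = 11944.83
3: (73−1)·5.19² = 72·26.9361 = 1939.3992
4: (13−1)·10.78² = 12·116.2084 = 1394.5008
Numerator = 31944.0228; denominator = Σ(nₕ−1) = 266.
s²ₚ = 31944.0228/266 = 120.0903... → 120.09.

120.09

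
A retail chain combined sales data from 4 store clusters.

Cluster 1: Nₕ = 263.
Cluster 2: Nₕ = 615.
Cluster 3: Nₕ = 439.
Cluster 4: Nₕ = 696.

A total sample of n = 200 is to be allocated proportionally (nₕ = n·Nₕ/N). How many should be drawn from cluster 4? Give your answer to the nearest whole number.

69

Share of cluster 4 = 696/2013 = 0.34575.
Allocate 200 × 0.34575 = 69.151... → 69.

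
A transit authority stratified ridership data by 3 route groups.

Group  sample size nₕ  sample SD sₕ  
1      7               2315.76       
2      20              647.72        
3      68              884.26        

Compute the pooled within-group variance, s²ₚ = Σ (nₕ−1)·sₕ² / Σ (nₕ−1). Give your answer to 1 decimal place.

1005827.2

Degrees of freedom: 6 + 19 + 67 = 92.
Σ(nₕ−1)sₕ² = 6·5362744.3776 + 19·419541.1984 + 67·781915.7476 = 92536104.1244.
s²ₚ = 92536104.1244 / 92 = 1005827.219... → 1005827.2.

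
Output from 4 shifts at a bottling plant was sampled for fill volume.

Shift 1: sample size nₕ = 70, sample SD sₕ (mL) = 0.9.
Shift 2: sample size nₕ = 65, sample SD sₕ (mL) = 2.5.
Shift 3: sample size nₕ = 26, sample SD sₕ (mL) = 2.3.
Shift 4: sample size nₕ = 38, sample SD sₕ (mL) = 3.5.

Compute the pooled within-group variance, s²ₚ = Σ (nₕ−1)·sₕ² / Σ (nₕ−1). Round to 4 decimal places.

Degrees of freedom: 69 + 64 + 25 + 37 = 195.
Σ(nₕ−1)sₕ² = 69·0.81 + 64·6.25 + 25·5.29 + 37·12.25 = 1041.39.
s²ₚ = 1041.39 / 195 = 5.340462... → 5.3405.

5.3405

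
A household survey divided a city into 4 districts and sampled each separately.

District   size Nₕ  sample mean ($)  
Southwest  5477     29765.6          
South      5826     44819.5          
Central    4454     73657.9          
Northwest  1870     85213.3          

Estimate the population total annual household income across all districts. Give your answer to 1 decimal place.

Estimate total by summing Nₕ·x̄ₕ over strata.
5477·29765.6 + 5826·44819.5 + 4454·73657.9 + 1870·85213.3 = 163026191.2 + 261118407 + 328072286.6 + 159348871 = 911565755.8.

911565755.8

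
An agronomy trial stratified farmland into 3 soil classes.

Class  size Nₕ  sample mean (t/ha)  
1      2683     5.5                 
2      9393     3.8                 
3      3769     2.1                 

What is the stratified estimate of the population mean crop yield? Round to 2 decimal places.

N = 2683 + 9393 + 3769 = 15845.
Weight each subgroup mean by Nₕ/N and sum.
Σ Nₕx̄ₕ = 2683·5.5 + 9393·3.8 + 3769·2.1 = 14756.5 + 35693.4 + 7914.9 = 58364.8.
Divide by N: 58364.8 / 15845 = 3.6835... → 3.68.

3.68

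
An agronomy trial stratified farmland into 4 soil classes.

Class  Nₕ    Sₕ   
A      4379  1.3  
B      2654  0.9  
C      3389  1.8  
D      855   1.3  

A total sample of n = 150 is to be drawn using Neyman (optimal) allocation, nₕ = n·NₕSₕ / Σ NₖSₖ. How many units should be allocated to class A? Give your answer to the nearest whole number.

56

A: NₕSₕ = 4379·1.3 = 5692.7
B: NₕSₕ = 2654·0.9 = 2388.6
C: NₕSₕ = 3389·1.8 = 6100.2
D: NₕSₕ = 855·1.3 = 1111.5
Σ NₕSₕ = 15293.
n_A = 150·5692.7/15293 = 55.836... → 56.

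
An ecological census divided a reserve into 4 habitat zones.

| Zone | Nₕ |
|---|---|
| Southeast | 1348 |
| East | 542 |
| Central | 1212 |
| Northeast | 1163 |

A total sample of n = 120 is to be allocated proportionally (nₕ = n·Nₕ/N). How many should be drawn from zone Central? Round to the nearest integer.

Share of zone Central = 1212/4265 = 0.28417.
Allocate 120 × 0.28417 = 34.101... → 34.

34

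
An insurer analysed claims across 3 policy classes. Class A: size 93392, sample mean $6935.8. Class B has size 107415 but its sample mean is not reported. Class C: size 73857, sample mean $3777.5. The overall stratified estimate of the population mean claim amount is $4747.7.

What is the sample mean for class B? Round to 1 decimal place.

3512.4

Σ Nₕx̄ₕ = N·μ, so 107415·x̄_B = 274664·4747.7 − (93392·6935.8 + 73857·3777.5).
= 1304022272.8 − 926743051.1 = 377279221.7.
x̄_B = 377279221.7 / 107415 = 3512.351... → 3512.4.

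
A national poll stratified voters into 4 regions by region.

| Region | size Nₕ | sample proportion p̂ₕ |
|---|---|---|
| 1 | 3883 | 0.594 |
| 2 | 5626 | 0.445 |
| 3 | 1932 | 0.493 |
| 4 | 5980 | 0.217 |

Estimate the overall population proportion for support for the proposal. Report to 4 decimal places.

0.4053

N = 3883 + 5626 + 1932 + 5980 = 17421.
Overall proportion = Σ (Nₕ/N)·p̂ₕ.
Σ Nₕp̂ₕ = 2306.502 + 2503.57 + 952.476 + 1297.66 = 7060.208.
7060.208 / 17421 = 0.405270... → 0.4053.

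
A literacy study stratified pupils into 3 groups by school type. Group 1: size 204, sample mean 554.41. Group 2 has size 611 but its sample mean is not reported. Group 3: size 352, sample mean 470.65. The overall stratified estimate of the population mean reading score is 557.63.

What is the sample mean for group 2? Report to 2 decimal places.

608.81

N = 204 + 611 + 352 = 1167.
Overall total = μ·N = 557.63·1167 = 650754.21.
Subtract the known strata: 204·554.41 + 352·470.65 = 278768.44.
Remaining total for group 2: 650754.21 − 278768.44 = 371985.77.
Divide by its size: 371985.77 / 611 = 608.8147... → 608.81.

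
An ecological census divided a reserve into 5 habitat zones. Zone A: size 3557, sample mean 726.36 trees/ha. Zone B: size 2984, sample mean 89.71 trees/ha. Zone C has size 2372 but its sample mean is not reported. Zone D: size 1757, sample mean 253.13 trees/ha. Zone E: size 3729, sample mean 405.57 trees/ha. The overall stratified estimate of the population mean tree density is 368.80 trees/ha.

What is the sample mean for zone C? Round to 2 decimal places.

N = 3557 + 2984 + 2372 + 1757 + 3729 = 14399.
Overall total = μ·N = 368.80·14399 = 5310351.2.
Subtract the known strata: 3557·726.36 + 2984·89.71 + 1757·253.13 + 3729·405.57 = 4808477.1.
Remaining total for zone C: 5310351.2 − 4808477.1 = 501874.1.
Divide by its size: 501874.1 / 2372 = 211.5827... → 211.58.

211.58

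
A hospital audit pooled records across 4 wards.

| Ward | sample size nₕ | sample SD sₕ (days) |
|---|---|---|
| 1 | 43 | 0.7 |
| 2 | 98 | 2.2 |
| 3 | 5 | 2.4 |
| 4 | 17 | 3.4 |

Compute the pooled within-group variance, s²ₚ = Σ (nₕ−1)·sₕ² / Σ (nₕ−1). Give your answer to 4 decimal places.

4.3903

1: (43−1)·0.7² = 42·0.49 = 20.58
2: (98−1)·2.2² = 97·4.84 = 469.48
3: (5−1)·2.4² = 4·5.76 = 23.04
4: (17−1)·3.4² = 16·11.56 = 184.96
Numerator = 698.06; denominator = Σ(nₕ−1) = 159.
s²ₚ = 698.06/159 = 4.390314... → 4.3903.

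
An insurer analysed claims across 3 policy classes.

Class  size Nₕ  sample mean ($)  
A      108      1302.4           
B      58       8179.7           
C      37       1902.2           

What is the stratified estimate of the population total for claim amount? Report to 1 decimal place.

685463.2

Population total = Σ Nₕ·x̄ₕ (each stratum's size times its mean).
108·1302.4 + 58·8179.7 + 37·1902.2 = 140659.2 + 474422.6 + 70381.4 = 685463.2.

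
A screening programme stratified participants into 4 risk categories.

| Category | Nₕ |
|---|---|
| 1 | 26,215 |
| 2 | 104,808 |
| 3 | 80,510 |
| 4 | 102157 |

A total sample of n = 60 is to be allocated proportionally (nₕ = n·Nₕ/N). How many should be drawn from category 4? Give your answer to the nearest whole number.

N = 26215 + 104808 + 80510 + 102157 = 313690.
n_4 = 60·102157/313690 = 19.540... → 20.

20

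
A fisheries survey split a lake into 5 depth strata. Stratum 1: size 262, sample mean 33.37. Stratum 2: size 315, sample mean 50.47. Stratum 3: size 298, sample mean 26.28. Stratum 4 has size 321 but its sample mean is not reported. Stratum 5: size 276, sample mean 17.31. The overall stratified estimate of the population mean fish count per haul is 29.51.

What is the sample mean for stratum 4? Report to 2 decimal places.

N = 262 + 315 + 298 + 321 + 276 = 1472.
Overall total = μ·N = 29.51·1472 = 43438.72.
Subtract the known strata: 262·33.37 + 315·50.47 + 298·26.28 + 276·17.31 = 37249.99.
Remaining total for stratum 4: 43438.72 − 37249.99 = 6188.73.
Divide by its size: 6188.73 / 321 = 19.2795... → 19.28.

19.28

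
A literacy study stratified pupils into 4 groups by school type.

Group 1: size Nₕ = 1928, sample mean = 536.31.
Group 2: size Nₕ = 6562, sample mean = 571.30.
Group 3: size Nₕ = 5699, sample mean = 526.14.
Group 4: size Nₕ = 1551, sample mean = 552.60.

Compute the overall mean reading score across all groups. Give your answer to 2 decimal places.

x̄_st = (Σ Nₕx̄ₕ) / (Σ Nₕ) = (1928·536.31 + 6562·571.30 + 5699·526.14 + 1551·552.60) / 15740
= 8638430.74 / 15740 = 548.8203... → 548.82.

548.82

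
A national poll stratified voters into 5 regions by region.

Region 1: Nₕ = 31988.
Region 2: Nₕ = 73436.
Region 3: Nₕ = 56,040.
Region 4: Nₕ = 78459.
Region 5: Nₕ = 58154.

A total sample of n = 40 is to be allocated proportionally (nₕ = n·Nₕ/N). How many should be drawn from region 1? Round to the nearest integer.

Share of region 1 = 31988/298077 = 0.10731.
Allocate 40 × 0.10731 = 4.293... → 4.

4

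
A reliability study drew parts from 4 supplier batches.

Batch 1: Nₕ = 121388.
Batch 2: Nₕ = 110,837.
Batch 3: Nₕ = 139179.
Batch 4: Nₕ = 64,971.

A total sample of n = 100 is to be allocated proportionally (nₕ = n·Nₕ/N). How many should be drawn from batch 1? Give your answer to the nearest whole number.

Share of batch 1 = 121388/436375 = 0.27817.
Allocate 100 × 0.27817 = 27.817... → 28.

28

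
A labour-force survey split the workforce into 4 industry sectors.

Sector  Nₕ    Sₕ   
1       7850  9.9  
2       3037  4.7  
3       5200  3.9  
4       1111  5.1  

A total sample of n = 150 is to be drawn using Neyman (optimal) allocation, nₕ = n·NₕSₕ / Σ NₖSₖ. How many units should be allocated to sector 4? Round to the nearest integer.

1: NₕSₕ = 7850·9.9 = 77715
2: NₕSₕ = 3037·4.7 = 14273.9
3: NₕSₕ = 5200·3.9 = 20280
4: NₕSₕ = 1111·5.1 = 5666.1
Σ NₕSₕ = 117935.
n_4 = 150·5666.1/117935 = 7.207... → 7.

7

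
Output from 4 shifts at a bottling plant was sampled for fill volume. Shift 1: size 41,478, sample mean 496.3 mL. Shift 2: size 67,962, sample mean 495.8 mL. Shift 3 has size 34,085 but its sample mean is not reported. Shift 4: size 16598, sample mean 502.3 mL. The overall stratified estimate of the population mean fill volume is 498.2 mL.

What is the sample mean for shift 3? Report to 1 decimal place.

503.3

Σ Nₕx̄ₕ = N·μ, so 34085·x̄_3 = 160123·498.2 − (41478·496.3 + 67962·495.8 + 16598·502.3).
= 79773278.6 − 62618266.4 = 17155012.2.
x̄_3 = 17155012.2 / 34085 = 503.301... → 503.3.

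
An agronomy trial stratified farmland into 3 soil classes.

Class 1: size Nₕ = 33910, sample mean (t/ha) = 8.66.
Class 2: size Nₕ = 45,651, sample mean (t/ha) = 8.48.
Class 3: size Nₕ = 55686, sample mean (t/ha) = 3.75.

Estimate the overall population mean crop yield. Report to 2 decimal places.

x̄_st = (Σ Nₕx̄ₕ) / (Σ Nₕ) = (33910·8.66 + 45651·8.48 + 55686·3.75) / 135247
= 889603.58 / 135247 = 6.5776... → 6.58.

6.58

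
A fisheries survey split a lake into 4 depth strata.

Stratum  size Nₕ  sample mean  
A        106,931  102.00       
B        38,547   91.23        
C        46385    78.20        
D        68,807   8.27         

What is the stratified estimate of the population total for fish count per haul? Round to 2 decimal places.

18619945.70

Estimate total by summing Nₕ·x̄ₕ over strata.
106931·102.00 + 38547·91.23 + 46385·78.20 + 68807·8.27 = 10906962 + 3516642.81 + 3627307 + 569033.89 = 18619945.70.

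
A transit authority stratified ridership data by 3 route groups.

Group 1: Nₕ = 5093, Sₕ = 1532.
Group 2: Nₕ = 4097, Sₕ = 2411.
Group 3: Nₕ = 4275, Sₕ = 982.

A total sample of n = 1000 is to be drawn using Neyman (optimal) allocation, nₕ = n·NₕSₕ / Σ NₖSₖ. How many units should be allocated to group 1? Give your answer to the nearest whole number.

357

Σ NₕSₕ = 5093·1532 + 4097·2411 + 4275·982 = 21878393.
Share for 1: 7802476/21878393 = 0.35663.
n_1 = 1000 × 0.35663 = 356.629... → 357.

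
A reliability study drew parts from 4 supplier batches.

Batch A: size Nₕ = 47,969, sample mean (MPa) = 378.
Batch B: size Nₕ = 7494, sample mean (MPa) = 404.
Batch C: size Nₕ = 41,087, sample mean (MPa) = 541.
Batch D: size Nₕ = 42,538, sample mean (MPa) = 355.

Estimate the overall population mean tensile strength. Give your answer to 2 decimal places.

x̄_st = (Σ Nₕx̄ₕ) / (Σ Nₕ) = (47969·378 + 7494·404 + 41087·541 + 42538·355) / 139088
= 58488915 / 139088 = 420.5173... → 420.52.

420.52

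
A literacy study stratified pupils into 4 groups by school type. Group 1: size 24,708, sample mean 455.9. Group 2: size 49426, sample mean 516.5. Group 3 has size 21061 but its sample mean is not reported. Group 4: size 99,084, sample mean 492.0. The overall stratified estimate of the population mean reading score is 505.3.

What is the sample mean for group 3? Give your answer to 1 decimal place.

599.5

Σ Nₕx̄ₕ = N·μ, so 21061·x̄_3 = 194279·505.3 − (24708·455.9 + 49426·516.5 + 99084·492.0).
= 98169178.7 − 85542234.2 = 12626944.5.
x̄_3 = 12626944.5 / 21061 = 599.542... → 599.5.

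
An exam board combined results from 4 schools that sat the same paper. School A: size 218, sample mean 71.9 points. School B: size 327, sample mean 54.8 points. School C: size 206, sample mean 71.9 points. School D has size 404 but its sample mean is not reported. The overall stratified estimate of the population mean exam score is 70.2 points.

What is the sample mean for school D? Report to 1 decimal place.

Σ Nₕx̄ₕ = N·μ, so 404·x̄_D = 1155·70.2 − (218·71.9 + 327·54.8 + 206·71.9).
= 81081 − 48405.2 = 32675.8.
x̄_D = 32675.8 / 404 = 80.881... → 80.9.

80.9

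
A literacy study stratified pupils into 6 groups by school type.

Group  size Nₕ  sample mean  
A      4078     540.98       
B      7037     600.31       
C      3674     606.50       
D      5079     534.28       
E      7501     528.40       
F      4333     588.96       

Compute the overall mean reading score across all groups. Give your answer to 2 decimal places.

x̄_st = (Σ Nₕx̄ₕ) / (Σ Nₕ) = (4078·540.98 + 7037·600.31 + 3674·606.50 + 5079·534.28 + 7501·528.40 + 4333·588.96) / 31702
= 17887879.11 / 31702 = 564.2508... → 564.25.

564.25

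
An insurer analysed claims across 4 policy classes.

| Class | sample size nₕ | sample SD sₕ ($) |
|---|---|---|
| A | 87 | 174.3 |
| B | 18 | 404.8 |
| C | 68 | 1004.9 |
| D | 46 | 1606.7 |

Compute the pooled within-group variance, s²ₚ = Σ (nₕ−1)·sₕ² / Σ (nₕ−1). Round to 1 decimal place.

Degrees of freedom: 86 + 17 + 67 + 45 = 215.
Σ(nₕ−1)sₕ² = 86·30380.49 + 17·163863.04 + 67·1009824.01 + 45·2581484.89 = 189223422.54.
s²ₚ = 189223422.54 / 215 = 880108.942... → 880108.9.

880108.9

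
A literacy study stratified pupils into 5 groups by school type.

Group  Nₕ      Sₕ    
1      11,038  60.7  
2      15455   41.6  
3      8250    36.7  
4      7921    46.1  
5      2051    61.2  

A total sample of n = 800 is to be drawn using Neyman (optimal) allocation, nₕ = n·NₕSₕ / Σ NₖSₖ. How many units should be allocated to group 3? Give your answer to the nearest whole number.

115

Σ NₕSₕ = 11038·60.7 + 15455·41.6 + 8250·36.7 + 7921·46.1 + 2051·61.2 = 2106388.9.
Share for 3: 302775/2106388.9 = 0.14374.
n_3 = 800 × 0.14374 = 114.993... → 115.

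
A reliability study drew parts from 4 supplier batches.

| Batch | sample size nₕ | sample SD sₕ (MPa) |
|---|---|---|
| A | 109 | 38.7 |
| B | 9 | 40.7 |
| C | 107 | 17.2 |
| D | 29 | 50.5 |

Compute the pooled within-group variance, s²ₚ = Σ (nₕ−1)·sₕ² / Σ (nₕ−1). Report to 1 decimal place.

Degrees of freedom: 108 + 8 + 106 + 28 = 250.
Σ(nₕ−1)sₕ² = 108·1497.69 + 8·1656.49 + 106·295.84 + 28·2550.25 = 277768.48.
s²ₚ = 277768.48 / 250 = 1111.074... → 1111.1.

1111.1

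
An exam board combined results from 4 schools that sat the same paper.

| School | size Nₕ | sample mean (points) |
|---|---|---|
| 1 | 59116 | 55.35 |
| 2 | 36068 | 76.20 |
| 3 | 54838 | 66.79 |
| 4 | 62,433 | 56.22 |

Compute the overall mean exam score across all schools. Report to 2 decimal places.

62.10

N = 212455; weights Wₕ = Nₕ/N = (0.2783, 0.1698, 0.2581, 0.2939).
x̄_st = Σ Wₕ·x̄ₕ = 0.2783·55.35 + 0.1698·76.20 + 0.2581·66.79 + 0.2939·56.22 ≈ 62.0982...
→ 62.10.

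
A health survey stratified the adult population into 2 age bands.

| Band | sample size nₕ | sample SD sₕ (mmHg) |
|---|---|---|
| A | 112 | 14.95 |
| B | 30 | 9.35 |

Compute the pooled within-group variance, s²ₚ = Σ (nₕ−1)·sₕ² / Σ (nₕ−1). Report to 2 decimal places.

195.31

Degrees of freedom: 111 + 29 = 140.
Σ(nₕ−1)sₕ² = 111·223.5025 + 29·87.4225 = 27344.03.
s²ₚ = 27344.03 / 140 = 195.3145 → 195.31.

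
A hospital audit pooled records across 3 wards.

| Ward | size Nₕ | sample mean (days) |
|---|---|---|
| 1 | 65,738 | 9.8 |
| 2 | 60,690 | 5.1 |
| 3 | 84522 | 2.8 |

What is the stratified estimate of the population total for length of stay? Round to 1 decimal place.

1190413.0

Estimate total by summing Nₕ·x̄ₕ over strata.
65738·9.8 + 60690·5.1 + 84522·2.8 = 644232.4 + 309519 + 236661.6 = 1190413.0.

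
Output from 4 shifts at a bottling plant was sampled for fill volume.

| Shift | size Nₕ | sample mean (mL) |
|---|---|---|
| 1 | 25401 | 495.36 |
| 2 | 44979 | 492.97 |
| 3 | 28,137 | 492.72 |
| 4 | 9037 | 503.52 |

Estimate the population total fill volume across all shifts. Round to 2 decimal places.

53169909.87

Estimate total by summing Nₕ·x̄ₕ over strata.
25401·495.36 + 44979·492.97 + 28137·492.72 + 9037·503.52 = 12582639.36 + 22173297.63 + 13863662.64 + 4550310.24 = 53169909.87.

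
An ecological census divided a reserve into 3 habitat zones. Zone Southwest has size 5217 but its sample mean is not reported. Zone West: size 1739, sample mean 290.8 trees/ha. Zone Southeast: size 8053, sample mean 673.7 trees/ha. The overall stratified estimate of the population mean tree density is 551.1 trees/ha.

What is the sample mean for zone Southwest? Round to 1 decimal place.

N = 5217 + 1739 + 8053 = 15009.
Overall total = μ·N = 551.1·15009 = 8271459.9.
Subtract the known strata: 1739·290.8 + 8053·673.7 = 5931007.3.
Remaining total for zone Southwest: 8271459.9 − 5931007.3 = 2340452.6.
Divide by its size: 2340452.6 / 5217 = 448.620... → 448.6.

448.6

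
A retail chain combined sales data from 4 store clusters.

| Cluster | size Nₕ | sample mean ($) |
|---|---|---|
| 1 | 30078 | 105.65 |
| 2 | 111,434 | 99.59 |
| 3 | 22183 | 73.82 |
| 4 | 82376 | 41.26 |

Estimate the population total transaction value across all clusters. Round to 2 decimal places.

19311835.58

Population total = Σ Nₕ·x̄ₕ (each stratum's size times its mean).
30078·105.65 + 111434·99.59 + 22183·73.82 + 82376·41.26 = 3177740.7 + 11097712.06 + 1637549.06 + 3398833.76 = 19311835.58.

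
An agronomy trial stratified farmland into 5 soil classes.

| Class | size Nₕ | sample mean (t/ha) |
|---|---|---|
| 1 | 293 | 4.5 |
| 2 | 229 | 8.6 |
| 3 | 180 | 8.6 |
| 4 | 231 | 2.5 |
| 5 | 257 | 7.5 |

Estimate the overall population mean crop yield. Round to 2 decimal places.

6.17

N = 293 + 229 + 180 + 231 + 257 = 1190.
The stratified mean weights each stratum mean by its population share Nₕ/N.
Σ Nₕx̄ₕ = 293·4.5 + 229·8.6 + 180·8.6 + 231·2.5 + 257·7.5 = 1318.5 + 1969.4 + 1548 + 577.5 + 1927.5 = 7340.9.
Divide by N: 7340.9 / 1190 = 6.1688... → 6.17.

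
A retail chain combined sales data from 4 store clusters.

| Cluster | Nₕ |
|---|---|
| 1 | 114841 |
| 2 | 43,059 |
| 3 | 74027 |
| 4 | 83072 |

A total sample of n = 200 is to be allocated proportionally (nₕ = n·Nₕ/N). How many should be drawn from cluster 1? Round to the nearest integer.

73

Share of cluster 1 = 114841/314999 = 0.36458.
Allocate 200 × 0.36458 = 72.915... → 73.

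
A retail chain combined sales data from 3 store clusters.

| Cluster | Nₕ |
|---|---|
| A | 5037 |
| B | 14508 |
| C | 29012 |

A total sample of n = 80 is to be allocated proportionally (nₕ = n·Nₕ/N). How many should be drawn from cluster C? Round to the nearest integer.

48

Share of cluster C = 29012/48557 = 0.59748.
Allocate 80 × 0.59748 = 47.799... → 48.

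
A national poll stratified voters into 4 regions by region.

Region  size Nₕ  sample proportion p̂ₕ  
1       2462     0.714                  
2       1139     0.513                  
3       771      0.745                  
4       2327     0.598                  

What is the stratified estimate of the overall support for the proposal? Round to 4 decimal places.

0.6431

Wₕ = Nₕ/N with N = 6699: 0.3675, 0.1700, 0.1151, 0.3474.
p̂_st = 0.3675·0.714 + 0.1700·0.513 + 0.1151·0.745 + 0.3474·0.598 ≈ 0.643098... → 0.6431.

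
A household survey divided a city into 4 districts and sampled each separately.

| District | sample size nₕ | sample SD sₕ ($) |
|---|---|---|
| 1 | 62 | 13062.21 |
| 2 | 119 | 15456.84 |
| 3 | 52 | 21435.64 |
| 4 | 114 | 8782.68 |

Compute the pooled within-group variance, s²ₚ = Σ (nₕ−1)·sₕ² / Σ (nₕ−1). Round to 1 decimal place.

1: (62−1)·13062.21² = 61·170621330.0841 = 10407901135.1301
2: (119−1)·15456.84² = 118·238913902.7856 = 28191840528.7008
3: (52−1)·21435.64² = 51·459486662.2096 = 23433819772.6896
4: (114−1)·8782.68² = 113·77135467.9824 = 8716307882.0112
Numerator = 70749869318.5317; denominator = Σ(nₕ−1) = 343.
s²ₚ = 70749869318.5317/343 = 206267840.579... → 206267840.6.

206267840.6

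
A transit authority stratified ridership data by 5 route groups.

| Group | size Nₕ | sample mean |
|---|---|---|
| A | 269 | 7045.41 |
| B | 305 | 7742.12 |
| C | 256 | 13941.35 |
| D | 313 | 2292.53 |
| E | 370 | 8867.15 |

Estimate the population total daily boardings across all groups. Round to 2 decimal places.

A: 269·7045.41 = 1895215.29
B: 305·7742.12 = 2361346.6
C: 256·13941.35 = 3568985.6
D: 313·2292.53 = 717561.89
E: 370·8867.15 = 3280845.5
τ̂ = Σ Nₕx̄ₕ = 11823954.88.

11823954.88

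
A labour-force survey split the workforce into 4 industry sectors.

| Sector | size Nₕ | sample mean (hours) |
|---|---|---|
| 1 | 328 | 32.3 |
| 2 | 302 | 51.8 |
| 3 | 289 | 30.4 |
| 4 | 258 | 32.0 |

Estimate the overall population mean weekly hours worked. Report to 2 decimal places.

N = 1177; weights Wₕ = Nₕ/N = (0.2787, 0.2566, 0.2455, 0.2192).
x̄_st = Σ Wₕ·x̄ₕ = 0.2787·32.3 + 0.2566·51.8 + 0.2455·30.4 + 0.2192·32.0 ≈ 36.7711...
→ 36.77.

36.77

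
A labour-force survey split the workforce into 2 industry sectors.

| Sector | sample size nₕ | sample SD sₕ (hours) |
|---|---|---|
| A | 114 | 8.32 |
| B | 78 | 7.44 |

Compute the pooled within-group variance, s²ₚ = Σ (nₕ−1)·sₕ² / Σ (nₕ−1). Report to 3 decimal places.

63.602

Degrees of freedom: 113 + 77 = 190.
Σ(nₕ−1)sₕ² = 113·69.2224 + 77·55.3536 = 12084.3584.
s²ₚ = 12084.3584 / 190 = 63.60189... → 63.602.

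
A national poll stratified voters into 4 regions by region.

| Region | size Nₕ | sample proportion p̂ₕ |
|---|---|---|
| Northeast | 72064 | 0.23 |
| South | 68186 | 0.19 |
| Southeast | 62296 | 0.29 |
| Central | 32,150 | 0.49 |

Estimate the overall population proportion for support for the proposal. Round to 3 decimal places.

Wₕ = Nₕ/N with N = 234696: 0.3071, 0.2905, 0.2654, 0.1370.
p̂_st = 0.3071·0.23 + 0.2905·0.19 + 0.2654·0.29 + 0.1370·0.49 ≈ 0.26992... → 0.270.

0.270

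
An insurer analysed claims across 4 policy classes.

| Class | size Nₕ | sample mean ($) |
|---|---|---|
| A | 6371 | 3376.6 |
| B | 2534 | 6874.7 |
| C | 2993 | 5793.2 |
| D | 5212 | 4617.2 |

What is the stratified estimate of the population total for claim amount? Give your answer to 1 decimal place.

A: 6371·3376.6 = 21512318.6
B: 2534·6874.7 = 17420489.8
C: 2993·5793.2 = 17339047.6
D: 5212·4617.2 = 24064846.4
τ̂ = Σ Nₕx̄ₕ = 80336702.4.

80336702.4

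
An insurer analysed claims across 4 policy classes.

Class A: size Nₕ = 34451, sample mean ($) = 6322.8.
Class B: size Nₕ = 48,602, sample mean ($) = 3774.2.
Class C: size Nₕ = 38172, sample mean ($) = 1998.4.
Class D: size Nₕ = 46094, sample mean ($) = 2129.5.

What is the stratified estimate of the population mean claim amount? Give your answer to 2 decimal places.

x̄_st = (Σ Nₕx̄ₕ) / (Σ Nₕ) = (34451·6322.8 + 48602·3774.2 + 38172·1998.4 + 46094·2129.5) / 167319
= 575700549 / 167319 = 3440.7363... → 3440.74.

3440.74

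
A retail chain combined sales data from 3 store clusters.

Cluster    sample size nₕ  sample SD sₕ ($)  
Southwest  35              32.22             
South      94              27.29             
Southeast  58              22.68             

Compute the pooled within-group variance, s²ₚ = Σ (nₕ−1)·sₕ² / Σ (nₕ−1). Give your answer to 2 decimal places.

727.59

Degrees of freedom: 34 + 93 + 57 = 184.
Σ(nₕ−1)sₕ² = 34·1038.1284 + 93·744.7441 + 57·514.3824 = 133877.3637.
s²ₚ = 133877.3637 / 184 = 727.5944... → 727.59.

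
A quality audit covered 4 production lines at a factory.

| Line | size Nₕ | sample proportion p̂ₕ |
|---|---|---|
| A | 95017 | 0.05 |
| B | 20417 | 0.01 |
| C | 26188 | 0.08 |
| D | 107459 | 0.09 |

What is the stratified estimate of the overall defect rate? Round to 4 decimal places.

0.0671

Wₕ = Nₕ/N with N = 249081: 0.3815, 0.0820, 0.1051, 0.4314.
p̂_st = 0.3815·0.05 + 0.0820·0.01 + 0.1051·0.08 + 0.4314·0.09 ≈ 0.067132... → 0.0671.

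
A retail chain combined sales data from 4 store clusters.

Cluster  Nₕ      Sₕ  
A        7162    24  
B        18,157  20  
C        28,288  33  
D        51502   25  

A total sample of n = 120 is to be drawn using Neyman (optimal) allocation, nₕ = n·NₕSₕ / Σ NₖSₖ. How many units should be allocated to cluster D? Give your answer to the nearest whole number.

56

A: NₕSₕ = 7162·24 = 171888
B: NₕSₕ = 18157·20 = 363140
C: NₕSₕ = 28288·33 = 933504
D: NₕSₕ = 51502·25 = 1287550
Σ NₕSₕ = 2756082.
n_D = 120·1287550/2756082 = 56.060... → 56.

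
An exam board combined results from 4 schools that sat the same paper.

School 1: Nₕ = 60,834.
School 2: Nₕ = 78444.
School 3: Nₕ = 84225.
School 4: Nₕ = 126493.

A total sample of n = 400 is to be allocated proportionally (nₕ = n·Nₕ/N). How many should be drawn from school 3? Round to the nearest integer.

96

Share of school 3 = 84225/349996 = 0.24065.
Allocate 400 × 0.24065 = 96.258... → 96.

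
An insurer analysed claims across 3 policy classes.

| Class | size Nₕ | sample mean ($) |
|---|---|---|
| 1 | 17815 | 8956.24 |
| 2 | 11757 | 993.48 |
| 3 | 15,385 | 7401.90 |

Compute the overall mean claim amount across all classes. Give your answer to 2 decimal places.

6341.93

x̄_st = (Σ Nₕx̄ₕ) / (Σ Nₕ) = (17815·8956.24 + 11757·993.48 + 15385·7401.90) / 44957
= 285113991.46 / 44957 = 6341.9265... → 6341.93.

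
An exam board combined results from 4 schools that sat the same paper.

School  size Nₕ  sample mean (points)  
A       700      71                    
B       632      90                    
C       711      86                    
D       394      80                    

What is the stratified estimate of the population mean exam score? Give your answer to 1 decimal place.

81.8

N = 2437; weights Wₕ = Nₕ/N = (0.2872, 0.2593, 0.2918, 0.1617).
x̄_st = Σ Wₕ·x̄ₕ = 0.2872·71 + 0.2593·90 + 0.2918·86 + 0.1617·80 ≈ 81.759...
→ 81.8.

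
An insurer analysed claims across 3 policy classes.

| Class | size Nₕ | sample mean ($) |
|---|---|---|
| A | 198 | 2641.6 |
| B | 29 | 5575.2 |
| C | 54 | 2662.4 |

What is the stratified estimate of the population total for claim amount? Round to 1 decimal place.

828487.2

Estimate total by summing Nₕ·x̄ₕ over strata.
198·2641.6 + 29·5575.2 + 54·2662.4 = 523036.8 + 161680.8 + 143769.6 = 828487.2.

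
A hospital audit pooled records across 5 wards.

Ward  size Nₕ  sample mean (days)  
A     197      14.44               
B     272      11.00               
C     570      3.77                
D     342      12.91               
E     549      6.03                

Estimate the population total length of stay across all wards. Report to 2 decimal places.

Estimate total by summing Nₕ·x̄ₕ over strata.
197·14.44 + 272·11.00 + 570·3.77 + 342·12.91 + 549·6.03 = 2844.68 + 2992 + 2148.9 + 4415.22 + 3310.47 = 15711.27.

15711.27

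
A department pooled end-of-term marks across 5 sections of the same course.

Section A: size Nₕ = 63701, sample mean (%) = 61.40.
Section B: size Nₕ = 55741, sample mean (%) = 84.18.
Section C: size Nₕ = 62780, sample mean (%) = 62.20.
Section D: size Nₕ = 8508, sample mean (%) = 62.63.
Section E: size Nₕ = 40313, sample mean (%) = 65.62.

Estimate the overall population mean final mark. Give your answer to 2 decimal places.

N = 63701 + 55741 + 62780 + 8508 + 40313 = 231043.
Overall mean = Σ (Nₕ/N)·x̄ₕ — weight by population share, not a simple average.
Σ Nₕx̄ₕ = 63701·61.40 + 55741·84.18 + 62780·62.20 + 8508·62.63 + 40313·65.62 = 3911241.4 + 4692277.38 + 3904916 + 532856.04 + 2645339.06 = 15686629.88.
Divide by N: 15686629.88 / 231043 = 67.8949... → 67.89.

67.89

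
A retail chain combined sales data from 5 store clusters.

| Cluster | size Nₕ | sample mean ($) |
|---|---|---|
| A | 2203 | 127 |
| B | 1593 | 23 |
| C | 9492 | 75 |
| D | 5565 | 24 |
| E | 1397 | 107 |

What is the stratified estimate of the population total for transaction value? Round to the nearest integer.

1311359

Estimate total by summing Nₕ·x̄ₕ over strata.
2203·127 + 1593·23 + 9492·75 + 5565·24 + 1397·107 = 279781 + 36639 + 711900 + 133560 + 149479 = 1311359.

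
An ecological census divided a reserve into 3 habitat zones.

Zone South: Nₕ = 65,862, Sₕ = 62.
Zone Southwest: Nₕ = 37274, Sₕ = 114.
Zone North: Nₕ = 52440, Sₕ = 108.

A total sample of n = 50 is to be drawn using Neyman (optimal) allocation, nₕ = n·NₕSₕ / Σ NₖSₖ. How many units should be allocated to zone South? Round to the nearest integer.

15

South: NₕSₕ = 65862·62 = 4083444
Southwest: NₕSₕ = 37274·114 = 4249236
North: NₕSₕ = 52440·108 = 5663520
Σ NₕSₕ = 13996200.
n_South = 50·4083444/13996200 = 14.588... → 15.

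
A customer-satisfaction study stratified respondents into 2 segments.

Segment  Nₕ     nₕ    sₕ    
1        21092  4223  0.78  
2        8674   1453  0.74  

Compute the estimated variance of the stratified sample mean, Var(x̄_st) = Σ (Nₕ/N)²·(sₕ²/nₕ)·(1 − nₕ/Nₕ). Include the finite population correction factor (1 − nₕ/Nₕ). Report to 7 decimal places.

0.0000845

N = 29766. Term for each stratum: Wₕ²sₕ²/nₕ·(1−nₕ/Nₕ).
Var(x̄_st) = 0.0000578541 + 0.0000266424 = 0.0000844965 → 0.0000845.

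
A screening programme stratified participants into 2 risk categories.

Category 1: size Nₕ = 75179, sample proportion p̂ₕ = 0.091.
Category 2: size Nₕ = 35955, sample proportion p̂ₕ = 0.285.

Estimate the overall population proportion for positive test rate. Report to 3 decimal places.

0.154

Wₕ = Nₕ/N with N = 111134: 0.6765, 0.3235.
p̂_st = 0.6765·0.091 + 0.3235·0.285 ≈ 0.15376... → 0.154.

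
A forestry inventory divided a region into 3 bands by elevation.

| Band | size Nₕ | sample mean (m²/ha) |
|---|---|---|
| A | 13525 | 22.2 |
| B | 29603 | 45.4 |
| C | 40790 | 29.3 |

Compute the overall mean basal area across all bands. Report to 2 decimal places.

33.84

N = 13525 + 29603 + 40790 = 83918.
Overall mean = Σ (Nₕ/N)·x̄ₕ — weight by population share, not a simple average.
Σ Nₕx̄ₕ = 13525·22.2 + 29603·45.4 + 40790·29.3 = 300255 + 1343976.2 + 1195147 = 2839378.2.
Divide by N: 2839378.2 / 83918 = 33.8352... → 33.84.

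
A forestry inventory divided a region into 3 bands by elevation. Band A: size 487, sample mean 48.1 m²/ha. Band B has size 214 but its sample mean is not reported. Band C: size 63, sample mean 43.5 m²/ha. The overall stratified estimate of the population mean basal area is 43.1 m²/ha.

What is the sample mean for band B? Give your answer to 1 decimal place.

Σ Nₕx̄ₕ = N·μ, so 214·x̄_B = 764·43.1 − (487·48.1 + 63·43.5).
= 32928.4 − 26165.2 = 6763.2.
x̄_B = 6763.2 / 214 = 31.604... → 31.6.

31.6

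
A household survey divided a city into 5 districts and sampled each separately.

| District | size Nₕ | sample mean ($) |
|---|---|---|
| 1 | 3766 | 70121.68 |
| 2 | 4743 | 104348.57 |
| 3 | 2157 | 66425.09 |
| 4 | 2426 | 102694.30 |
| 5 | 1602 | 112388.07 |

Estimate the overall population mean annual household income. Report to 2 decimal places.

90612.80

N = 3766 + 4743 + 2157 + 2426 + 1602 = 14694.
Overall mean = Σ (Nₕ/N)·x̄ₕ — weight by population share, not a simple average.
Σ Nₕx̄ₕ = 3766·70121.68 + 4743·104348.57 + 2157·66425.09 + 2426·102694.30 + 1602·112388.07 = 264078246.88 + 494925267.51 + 143278919.13 + 249136371.8 + 180045688.14 = 1331464493.46.
Divide by N: 1331464493.46 / 14694 = 90612.8007... → 90612.80.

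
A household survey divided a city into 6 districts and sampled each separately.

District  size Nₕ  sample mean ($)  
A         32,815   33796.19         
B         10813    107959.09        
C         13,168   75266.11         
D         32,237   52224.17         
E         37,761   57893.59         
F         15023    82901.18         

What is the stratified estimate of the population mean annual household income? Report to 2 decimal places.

59108.45

N = 141817; weights Wₕ = Nₕ/N = (0.2314, 0.0762, 0.0929, 0.2273, 0.2663, 0.1059).
x̄_st = Σ Wₕ·x̄ₕ = 0.2314·33796.19 + 0.0762·107959.09 + 0.0929·75266.11 + 0.2273·52224.17 + 0.2663·57893.59 + 0.1059·82901.18 ≈ 59108.4468...
→ 59108.45.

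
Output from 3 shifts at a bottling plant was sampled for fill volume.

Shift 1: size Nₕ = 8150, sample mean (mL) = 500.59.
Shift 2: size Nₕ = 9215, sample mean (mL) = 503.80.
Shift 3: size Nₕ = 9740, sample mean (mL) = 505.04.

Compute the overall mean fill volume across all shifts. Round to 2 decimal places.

503.28

N = 8150 + 9215 + 9740 = 27105.
Weight each subgroup mean by Nₕ/N and sum.
Σ Nₕx̄ₕ = 8150·500.59 + 9215·503.80 + 9740·505.04 = 4079808.5 + 4642517 + 4919089.6 = 13641415.1.
Divide by N: 13641415.1 / 27105 = 503.2804... → 503.28.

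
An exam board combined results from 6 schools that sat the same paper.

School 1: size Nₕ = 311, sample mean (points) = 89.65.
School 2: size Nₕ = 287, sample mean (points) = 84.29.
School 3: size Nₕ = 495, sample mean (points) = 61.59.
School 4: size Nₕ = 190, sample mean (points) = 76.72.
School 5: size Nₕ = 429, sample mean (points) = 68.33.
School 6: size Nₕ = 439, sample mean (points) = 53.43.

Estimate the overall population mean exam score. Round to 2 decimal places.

N = 311 + 287 + 495 + 190 + 429 + 439 = 2151.
Weight each subgroup mean by Nₕ/N and sum.
Σ Nₕx̄ₕ = 311·89.65 + 287·84.29 + 495·61.59 + 190·76.72 + 429·68.33 + 439·53.43 = 27881.15 + 24191.23 + 30487.05 + 14576.8 + 29313.57 + 23455.77 = 149905.57.
Divide by N: 149905.57 / 2151 = 69.6911... → 69.69.

69.69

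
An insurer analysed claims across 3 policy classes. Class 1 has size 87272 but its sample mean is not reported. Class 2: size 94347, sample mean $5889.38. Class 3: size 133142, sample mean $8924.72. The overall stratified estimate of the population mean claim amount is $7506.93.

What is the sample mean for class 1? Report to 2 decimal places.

N = 87272 + 94347 + 133142 = 314761.
Overall total = μ·N = 7506.93·314761 = 2362888793.73.
Subtract the known strata: 94347·5889.38 + 133142·8924.72 = 1743900405.1.
Remaining total for class 1: 2362888793.73 − 1743900405.1 = 618988388.63.
Divide by its size: 618988388.63 / 87272 = 7092.6344... → 7092.63.

7092.63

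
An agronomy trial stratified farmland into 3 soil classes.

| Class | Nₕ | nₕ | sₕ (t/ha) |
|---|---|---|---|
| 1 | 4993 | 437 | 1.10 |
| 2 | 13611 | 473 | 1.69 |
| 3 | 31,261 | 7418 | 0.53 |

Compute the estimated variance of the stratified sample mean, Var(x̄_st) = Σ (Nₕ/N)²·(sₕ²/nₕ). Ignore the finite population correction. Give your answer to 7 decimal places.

0.0004925

N = 49865; Wₕ = Nₕ/N.
class 1: (4993/49865)²·1.10²/437 = 0.0000277610
class 2: (13611/49865)²·1.69²/473 = 0.0004498841
class 3: (31261/49865)²·0.53²/7418 = 0.0000148826
Sum = 0.0004925278 → 0.0004925.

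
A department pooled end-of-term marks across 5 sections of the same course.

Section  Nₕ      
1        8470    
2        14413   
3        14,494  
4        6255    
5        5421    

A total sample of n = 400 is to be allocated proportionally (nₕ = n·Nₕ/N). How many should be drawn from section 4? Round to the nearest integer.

Share of section 4 = 6255/49053 = 0.12752.
Allocate 400 × 0.12752 = 51.006... → 51.

51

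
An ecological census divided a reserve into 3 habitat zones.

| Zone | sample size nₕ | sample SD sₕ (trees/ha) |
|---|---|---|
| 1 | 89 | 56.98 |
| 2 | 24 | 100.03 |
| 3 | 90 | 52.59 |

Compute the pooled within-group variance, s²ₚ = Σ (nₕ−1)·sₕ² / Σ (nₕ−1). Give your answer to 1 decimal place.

3810.0

1: (89−1)·56.98² = 88·3246.7204 = 285711.3952
2: (24−1)·100.03² = 23·10006.0009 = 230138.0207
3: (90−1)·52.59² = 89·2765.7081 = 246148.0209
Numerator = 761997.4368; denominator = Σ(nₕ−1) = 200.
s²ₚ = 761997.4368/200 = 3809.987... → 3810.0.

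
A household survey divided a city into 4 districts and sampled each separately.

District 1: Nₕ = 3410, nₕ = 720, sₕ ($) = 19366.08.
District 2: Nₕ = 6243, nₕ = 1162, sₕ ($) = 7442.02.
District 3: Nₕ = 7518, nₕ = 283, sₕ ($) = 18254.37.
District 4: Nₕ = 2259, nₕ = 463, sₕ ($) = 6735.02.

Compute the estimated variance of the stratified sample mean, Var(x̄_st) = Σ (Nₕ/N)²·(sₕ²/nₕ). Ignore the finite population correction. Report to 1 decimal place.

N = 19430; Wₕ = Nₕ/N.
district 1: (3410/19430)²·19366.08²/720 = 16044.0536
district 2: (6243/19430)²·7442.02²/1162 = 4920.5835
district 3: (7518/19430)²·18254.37²/283 = 176281.3242
district 4: (2259/19430)²·6735.02²/463 = 1324.2917
Sum = 198570.2529 → 198570.3.

198570.3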